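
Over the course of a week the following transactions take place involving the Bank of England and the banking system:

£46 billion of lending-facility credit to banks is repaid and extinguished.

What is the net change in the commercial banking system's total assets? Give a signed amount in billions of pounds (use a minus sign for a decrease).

Bank of England balance sheet:
  Assets:      Loans to banks −£46B
  Liabilities: Bank reserves −£46B
Commercial banking system:
  Assets:      Reserves at CB −£46B
  Liabilities: Borrowings from CB −£46B
Change in total bank assets = -£46 billion.

-£46 billion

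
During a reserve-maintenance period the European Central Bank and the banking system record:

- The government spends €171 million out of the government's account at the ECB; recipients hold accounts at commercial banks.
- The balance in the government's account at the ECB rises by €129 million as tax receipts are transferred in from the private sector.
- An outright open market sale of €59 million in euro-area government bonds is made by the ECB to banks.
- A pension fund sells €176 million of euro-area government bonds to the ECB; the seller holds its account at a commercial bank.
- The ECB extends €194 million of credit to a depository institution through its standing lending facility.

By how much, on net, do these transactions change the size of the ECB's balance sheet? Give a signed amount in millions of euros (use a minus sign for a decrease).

Government spending €171 million: only the composition of liabilities changes → 0.
Government account inflow €129 million: only the composition of liabilities changes → 0.
OMO sale (to banks) €59 million: an ECB asset is shed → −€59M.
Asset purchase (from non-banks) €176 million: an ECB asset is acquired → +€176M.
Discount-window loan €194 million: an ECB asset is acquired → +€194M.
Net: 0 + 0 − 59 + 176 + 194 = +€311 million.

+€311 million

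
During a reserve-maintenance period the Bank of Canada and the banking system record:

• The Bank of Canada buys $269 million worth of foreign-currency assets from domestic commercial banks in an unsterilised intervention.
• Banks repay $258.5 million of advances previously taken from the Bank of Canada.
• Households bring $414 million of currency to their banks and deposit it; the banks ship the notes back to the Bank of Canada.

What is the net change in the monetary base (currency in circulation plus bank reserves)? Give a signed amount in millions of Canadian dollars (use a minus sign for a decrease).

Bank of Canada balance sheet:
  Assets:      Loans to banks −$258.5M, Foreign assets +$269M
  Liabilities: Bank reserves +$424.5M, Currency in circulation −$414M
Monetary base = currency + reserves: −$414M + (+$424.5M) = +$10.5 million.

+$10.5 million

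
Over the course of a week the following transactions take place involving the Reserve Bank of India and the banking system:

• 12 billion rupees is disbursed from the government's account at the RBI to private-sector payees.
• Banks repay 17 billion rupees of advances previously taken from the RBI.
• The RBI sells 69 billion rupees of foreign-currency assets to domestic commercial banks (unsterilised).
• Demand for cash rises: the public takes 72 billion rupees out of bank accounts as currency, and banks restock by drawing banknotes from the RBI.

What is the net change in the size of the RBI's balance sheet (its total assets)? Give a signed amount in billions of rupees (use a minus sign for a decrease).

Government spending 12 billion rupees: only the composition of liabilities changes → 0.
Discount-window repayment 17 billion rupees: an RBI asset is shed → −17B.
FX sale 69 billion rupees: an RBI asset is shed → −69B.
Currency withdrawal 72 billion rupees: only the composition of liabilities changes → 0.
Net: 0 − 17 − 69 + 0 = -86 billion.

-86 billion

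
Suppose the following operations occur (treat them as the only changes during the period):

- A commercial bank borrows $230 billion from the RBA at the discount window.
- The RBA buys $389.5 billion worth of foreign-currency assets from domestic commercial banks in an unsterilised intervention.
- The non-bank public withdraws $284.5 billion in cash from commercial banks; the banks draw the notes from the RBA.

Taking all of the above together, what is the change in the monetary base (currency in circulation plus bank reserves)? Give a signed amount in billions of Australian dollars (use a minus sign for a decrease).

+$619.5 billion

RBA balance sheet:
  Assets:      Loans to banks +$230B, Foreign assets +$389.5B
  Liabilities: Bank reserves +$335B, Currency in circulation +$284.5B
Monetary base = currency + reserves: +$284.5B + (+$335B) = +$619.5 billion.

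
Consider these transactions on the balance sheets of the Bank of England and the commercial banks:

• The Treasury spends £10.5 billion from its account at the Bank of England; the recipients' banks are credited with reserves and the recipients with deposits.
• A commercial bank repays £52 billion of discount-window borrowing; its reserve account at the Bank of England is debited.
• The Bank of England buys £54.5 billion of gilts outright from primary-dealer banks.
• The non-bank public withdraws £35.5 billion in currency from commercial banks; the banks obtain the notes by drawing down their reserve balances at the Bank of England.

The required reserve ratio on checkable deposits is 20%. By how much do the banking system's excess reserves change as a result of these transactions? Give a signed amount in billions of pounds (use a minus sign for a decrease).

-£17.5 billion

Government spending £10.5 billion: reserves +£10.5B, deposits +£10.5B.
Discount-window repayment £52 billion: reserves −£52B, deposits 0.
OMO purchase (from banks) £54.5 billion: reserves +£54.5B, deposits 0.
Currency withdrawal £35.5 billion: reserves −£35.5B, deposits −£35.5B.
Totals: Δreserves = −£22.5B, Δdeposits = −£25B.
Δrequired reserves = 20% × −£25B = −£5B.
Δexcess reserves = Δreserves − Δrequired = −£22.5B − (−£5B) = -£17.5 billion.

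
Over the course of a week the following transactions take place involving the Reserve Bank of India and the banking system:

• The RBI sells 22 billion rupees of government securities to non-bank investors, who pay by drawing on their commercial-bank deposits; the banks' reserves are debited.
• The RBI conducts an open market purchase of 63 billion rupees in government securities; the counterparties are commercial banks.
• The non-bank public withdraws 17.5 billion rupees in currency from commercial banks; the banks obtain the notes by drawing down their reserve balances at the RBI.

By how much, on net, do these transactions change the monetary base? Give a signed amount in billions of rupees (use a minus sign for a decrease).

+41 billion

Asset sale (to non-banks) 22 billion rupees: RBI balance sheet contracts → −22B.
OMO purchase (from banks) 63 billion rupees: RBI balance sheet expands → +63B.
Currency withdrawal 17.5 billion rupees: just a shift between currency and reserves — both are base money → 0.
Net: −22 + 63 + 0 = +41 billion.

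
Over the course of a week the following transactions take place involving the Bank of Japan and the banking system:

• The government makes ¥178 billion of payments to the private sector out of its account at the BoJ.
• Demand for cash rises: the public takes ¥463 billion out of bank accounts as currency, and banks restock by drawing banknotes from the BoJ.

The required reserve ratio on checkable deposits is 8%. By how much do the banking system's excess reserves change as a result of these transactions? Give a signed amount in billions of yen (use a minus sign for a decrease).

Government spending ¥178 billion: reserves +¥178B, deposits +¥178B.
Currency withdrawal ¥463 billion: reserves −¥463B, deposits −¥463B.
Totals: Δreserves = −¥285B, Δdeposits = −¥285B.
Δrequired reserves = 8% × −¥285B = −¥22.8B.
Δexcess reserves = Δreserves − Δrequired = −¥285B − (−¥22.8B) = -¥262.2 billion.

-¥262.2 billion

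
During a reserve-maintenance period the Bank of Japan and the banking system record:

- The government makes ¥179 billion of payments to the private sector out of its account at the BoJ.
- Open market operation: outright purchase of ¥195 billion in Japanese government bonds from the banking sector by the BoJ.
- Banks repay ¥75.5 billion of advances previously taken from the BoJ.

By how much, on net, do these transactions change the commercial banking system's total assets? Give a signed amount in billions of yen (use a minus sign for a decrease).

Government spending ¥179 billion: bank balance sheets expand → +¥179B.
OMO purchase (from banks) ¥195 billion: just an asset swap on bank balance sheets → 0.
Discount-window repayment ¥75.5 billion: bank balance sheets shrink → −¥75.5B.
Net: 179 + 0 − 75.5 = +¥103.5 billion.

+¥103.5 billion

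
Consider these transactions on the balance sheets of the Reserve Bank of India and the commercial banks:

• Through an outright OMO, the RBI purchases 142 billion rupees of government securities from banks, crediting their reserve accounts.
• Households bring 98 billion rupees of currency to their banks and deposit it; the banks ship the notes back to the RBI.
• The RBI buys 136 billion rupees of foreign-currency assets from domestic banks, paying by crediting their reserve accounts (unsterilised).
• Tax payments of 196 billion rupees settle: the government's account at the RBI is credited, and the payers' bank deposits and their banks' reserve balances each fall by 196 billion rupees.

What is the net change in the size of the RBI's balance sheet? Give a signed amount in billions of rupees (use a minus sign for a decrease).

RBI balance sheet:
  Assets:      Securities +142B, Foreign assets +136B
  Liabilities: Bank reserves +180B, Currency in circulation −98B, Government deposits +196B
Commercial banking system:
  Assets:      Reserves at CB +180B, Securities −142B, Foreign assets −136B
  Liabilities: Checkable deposits −98B
Change in total RBI assets = +278 billion.

+278 billion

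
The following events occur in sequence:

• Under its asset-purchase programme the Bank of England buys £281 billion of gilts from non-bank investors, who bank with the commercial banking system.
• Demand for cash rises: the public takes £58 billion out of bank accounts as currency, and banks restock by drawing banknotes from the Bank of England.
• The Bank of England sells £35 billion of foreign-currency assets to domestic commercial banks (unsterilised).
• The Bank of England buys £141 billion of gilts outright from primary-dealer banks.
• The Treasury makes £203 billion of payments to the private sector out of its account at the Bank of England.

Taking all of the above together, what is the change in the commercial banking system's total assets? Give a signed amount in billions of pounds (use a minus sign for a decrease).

+£426 billion

Asset purchase (from non-banks) £281 billion: bank balance sheets expand → +£281B.
Currency withdrawal £58 billion: bank balance sheets shrink → −£58B.
FX sale £35 billion: just an asset swap on bank balance sheets → 0.
OMO purchase (from banks) £141 billion: just an asset swap on bank balance sheets → 0.
Government spending £203 billion: bank balance sheets expand → +£203B.
Net: 281 − 58 + 0 + 0 + 203 = +£426 billion.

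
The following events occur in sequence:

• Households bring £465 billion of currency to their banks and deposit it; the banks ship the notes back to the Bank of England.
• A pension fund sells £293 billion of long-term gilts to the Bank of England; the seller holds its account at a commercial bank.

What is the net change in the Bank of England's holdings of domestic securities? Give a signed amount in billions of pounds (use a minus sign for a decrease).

Currency deposit £465 billion: the Bank of England's securities portfolio is untouched → 0.
Asset purchase (from non-banks) £293 billion: securities added to the Bank of England's portfolio → +£293B.
Net: 0 + 293 = +£293 billion.

+£293 billion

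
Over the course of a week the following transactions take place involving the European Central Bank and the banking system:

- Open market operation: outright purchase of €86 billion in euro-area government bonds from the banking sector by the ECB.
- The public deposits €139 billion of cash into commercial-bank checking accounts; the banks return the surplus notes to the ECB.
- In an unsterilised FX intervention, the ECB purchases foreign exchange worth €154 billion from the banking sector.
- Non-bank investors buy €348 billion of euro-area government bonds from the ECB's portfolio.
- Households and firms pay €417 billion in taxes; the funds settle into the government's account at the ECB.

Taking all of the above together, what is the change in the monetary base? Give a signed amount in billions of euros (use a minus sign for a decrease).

-€525 billion

OMO purchase (from banks) €86 billion: ECB balance sheet expands → +€86B.
Currency deposit €139 billion: just a shift between currency and reserves — both are base money → 0.
FX purchase €154 billion: ECB balance sheet expands → +€154B.
Asset sale (to non-banks) €348 billion: ECB balance sheet contracts → −€348B.
Government account inflow €417 billion: reserves shift to a non-base liability → −€417B.
Net: 86 + 0 + 154 − 348 − 417 = -€525 billion.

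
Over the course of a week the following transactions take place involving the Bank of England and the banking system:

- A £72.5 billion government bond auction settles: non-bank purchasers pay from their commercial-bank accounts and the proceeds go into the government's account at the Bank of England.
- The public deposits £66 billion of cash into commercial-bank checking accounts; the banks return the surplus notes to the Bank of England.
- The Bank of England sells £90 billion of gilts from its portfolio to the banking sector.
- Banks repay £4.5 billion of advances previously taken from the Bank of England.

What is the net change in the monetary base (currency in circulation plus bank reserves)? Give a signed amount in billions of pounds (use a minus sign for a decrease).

Government account inflow £72.5 billion: reserves shift to a non-base liability → −£72.5B.
Currency deposit £66 billion: just a shift between currency and reserves — both are base money → 0.
OMO sale (to banks) £90 billion: Bank of England balance sheet contracts → −£90B.
Discount-window repayment £4.5 billion: Bank of England balance sheet contracts → −£4.5B.
Net: −72.5 + 0 − 90 − 4.5 = -£167 billion.

-£167 billion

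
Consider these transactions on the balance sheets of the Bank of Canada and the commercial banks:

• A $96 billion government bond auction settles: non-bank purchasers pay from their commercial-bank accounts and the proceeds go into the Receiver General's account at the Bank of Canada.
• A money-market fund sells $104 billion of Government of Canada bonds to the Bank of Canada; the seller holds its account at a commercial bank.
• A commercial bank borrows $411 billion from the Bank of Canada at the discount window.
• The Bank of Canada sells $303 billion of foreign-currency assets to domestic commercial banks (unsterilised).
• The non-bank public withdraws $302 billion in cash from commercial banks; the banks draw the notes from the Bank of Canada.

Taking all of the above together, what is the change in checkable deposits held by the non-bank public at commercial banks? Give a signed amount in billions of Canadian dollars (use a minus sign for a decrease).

-$294 billion

Government account inflow $96 billion: non-bank counterparties' bank balances fall → −$96B.
Asset purchase (from non-banks) $104 billion: non-bank counterparties' bank balances rise → +$104B.
Discount-window loan $411 billion: the counterparty is a bank, so public deposits are unchanged → 0.
FX sale $303 billion: the counterparty is a bank, so public deposits are unchanged → 0.
Currency withdrawal $302 billion: non-bank counterparties' bank balances fall → −$302B.
Net: −96 + 104 + 0 + 0 − 302 = -$294 billion.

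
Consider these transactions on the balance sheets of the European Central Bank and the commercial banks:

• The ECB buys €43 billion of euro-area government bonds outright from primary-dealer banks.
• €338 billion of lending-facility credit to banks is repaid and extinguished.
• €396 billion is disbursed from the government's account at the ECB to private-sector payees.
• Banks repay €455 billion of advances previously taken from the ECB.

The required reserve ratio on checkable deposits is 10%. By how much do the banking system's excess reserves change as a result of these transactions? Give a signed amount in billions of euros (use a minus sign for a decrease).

OMO purchase (from banks) €43 billion: reserves +€43B, deposits 0.
Discount-window repayment €338 billion: reserves −€338B, deposits 0.
Government spending €396 billion: reserves +€396B, deposits +€396B.
Discount-window repayment €455 billion: reserves −€455B, deposits 0.
Totals: Δreserves = −€354B, Δdeposits = +€396B.
Δrequired reserves = 10% × +€396B = +€39.6B.
Δexcess reserves = Δreserves − Δrequired = −€354B − (+€39.6B) = -€393.6 billion.

-€393.6 billion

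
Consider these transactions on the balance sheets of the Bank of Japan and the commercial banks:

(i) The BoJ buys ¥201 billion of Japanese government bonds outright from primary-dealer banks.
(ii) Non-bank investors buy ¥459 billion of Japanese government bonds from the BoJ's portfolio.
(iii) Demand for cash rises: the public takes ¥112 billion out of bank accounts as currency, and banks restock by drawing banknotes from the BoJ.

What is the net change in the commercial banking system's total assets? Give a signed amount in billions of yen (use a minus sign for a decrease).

OMO purchase (from banks) ¥201 billion: just an asset swap on bank balance sheets → 0.
Asset sale (to non-banks) ¥459 billion: bank balance sheets shrink → −¥459B.
Currency withdrawal ¥112 billion: bank balance sheets shrink → −¥112B.
Net: 0 − 459 − 112 = -¥571 billion.

-¥571 billion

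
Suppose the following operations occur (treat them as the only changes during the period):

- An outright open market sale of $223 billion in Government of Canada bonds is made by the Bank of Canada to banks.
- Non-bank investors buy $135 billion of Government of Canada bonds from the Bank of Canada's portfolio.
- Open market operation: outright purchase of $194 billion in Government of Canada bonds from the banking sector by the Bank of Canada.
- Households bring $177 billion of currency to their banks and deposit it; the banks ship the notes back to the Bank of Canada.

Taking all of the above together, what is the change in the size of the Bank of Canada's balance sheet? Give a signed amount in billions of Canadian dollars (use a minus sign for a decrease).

-$164 billion

Bank of Canada balance sheet:
  Assets:      Securities −$164B
  Liabilities: Bank reserves +$13B, Currency in circulation −$177B
Change in total Bank of Canada assets = -$164 billion.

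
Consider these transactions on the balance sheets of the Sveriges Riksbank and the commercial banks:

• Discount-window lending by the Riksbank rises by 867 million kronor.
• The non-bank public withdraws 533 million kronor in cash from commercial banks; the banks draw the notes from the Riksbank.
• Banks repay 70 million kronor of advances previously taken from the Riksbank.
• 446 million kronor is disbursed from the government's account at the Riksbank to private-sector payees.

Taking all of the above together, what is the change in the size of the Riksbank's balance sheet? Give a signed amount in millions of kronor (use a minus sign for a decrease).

Riksbank balance sheet:
  Assets:      Loans to banks +797M
  Liabilities: Bank reserves +710M, Currency in circulation +533M, Government deposits −446M
Commercial banking system:
  Assets:      Reserves at CB +710M
  Liabilities: Checkable deposits −87M, Borrowings from CB +797M
Change in total Riksbank assets = +797 million.

+797 million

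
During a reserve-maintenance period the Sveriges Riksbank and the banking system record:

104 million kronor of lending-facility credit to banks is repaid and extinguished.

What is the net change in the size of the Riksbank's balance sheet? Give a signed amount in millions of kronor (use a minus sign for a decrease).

-104 million

Discount-window repayment 104 million kronor: a Riksbank asset is shed → −104M.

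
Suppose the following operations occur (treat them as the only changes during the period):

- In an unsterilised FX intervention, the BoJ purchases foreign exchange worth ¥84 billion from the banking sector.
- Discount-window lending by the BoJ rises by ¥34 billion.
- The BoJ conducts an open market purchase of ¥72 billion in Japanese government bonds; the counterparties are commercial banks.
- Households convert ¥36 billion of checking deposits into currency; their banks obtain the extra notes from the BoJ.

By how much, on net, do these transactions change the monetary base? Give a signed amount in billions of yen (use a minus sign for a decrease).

FX purchase ¥84 billion: BoJ balance sheet expands → +¥84B.
Discount-window loan ¥34 billion: BoJ balance sheet expands → +¥34B.
OMO purchase (from banks) ¥72 billion: BoJ balance sheet expands → +¥72B.
Currency withdrawal ¥36 billion: just a shift between currency and reserves — both are base money → 0.
Net: 84 + 34 + 72 + 0 = +¥190 billion.

+¥190 billion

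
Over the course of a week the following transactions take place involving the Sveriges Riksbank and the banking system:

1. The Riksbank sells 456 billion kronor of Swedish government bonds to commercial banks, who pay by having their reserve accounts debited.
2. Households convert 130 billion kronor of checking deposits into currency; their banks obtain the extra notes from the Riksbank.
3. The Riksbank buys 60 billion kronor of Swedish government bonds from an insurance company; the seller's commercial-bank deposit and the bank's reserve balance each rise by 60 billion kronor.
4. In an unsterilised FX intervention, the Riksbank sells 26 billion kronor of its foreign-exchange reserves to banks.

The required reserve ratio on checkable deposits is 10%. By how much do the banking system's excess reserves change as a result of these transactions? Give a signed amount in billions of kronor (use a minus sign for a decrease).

OMO sale (to banks) 456 billion kronor: reserves −456B, deposits 0.
Currency withdrawal 130 billion kronor: reserves −130B, deposits −130B.
Asset purchase (from non-banks) 60 billion kronor: reserves +60B, deposits +60B.
FX sale 26 billion kronor: reserves −26B, deposits 0.
Totals: Δreserves = −552B, Δdeposits = −70B.
Δrequired reserves = 10% × −70B = −7B.
Δexcess reserves = Δreserves − Δrequired = −552B − (−7B) = -545 billion.

-545 billion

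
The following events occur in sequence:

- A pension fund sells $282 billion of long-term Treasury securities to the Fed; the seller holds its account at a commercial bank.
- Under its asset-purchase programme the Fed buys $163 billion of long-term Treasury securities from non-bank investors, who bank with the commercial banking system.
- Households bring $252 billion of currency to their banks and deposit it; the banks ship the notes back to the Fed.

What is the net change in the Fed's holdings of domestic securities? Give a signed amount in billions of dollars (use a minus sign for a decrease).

Asset purchase (from non-banks) $282 billion: securities added to the Fed's portfolio → +$282B.
Asset purchase (from non-banks) $163 billion: securities added to the Fed's portfolio → +$163B.
Currency deposit $252 billion: the Fed's securities portfolio is untouched → 0.
Net: 282 + 163 + 0 = +$445 billion.

+$445 billion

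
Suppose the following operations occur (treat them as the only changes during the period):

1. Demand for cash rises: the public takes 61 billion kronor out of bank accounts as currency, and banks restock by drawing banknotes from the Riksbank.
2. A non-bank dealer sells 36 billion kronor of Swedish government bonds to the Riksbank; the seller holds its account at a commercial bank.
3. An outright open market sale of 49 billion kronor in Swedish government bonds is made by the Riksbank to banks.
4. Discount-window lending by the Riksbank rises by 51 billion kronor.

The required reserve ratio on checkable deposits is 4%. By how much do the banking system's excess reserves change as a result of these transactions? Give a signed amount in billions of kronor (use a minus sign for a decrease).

-22 billion

Currency withdrawal 61 billion kronor: reserves −61B, deposits −61B.
Asset purchase (from non-banks) 36 billion kronor: reserves +36B, deposits +36B.
OMO sale (to banks) 49 billion kronor: reserves −49B, deposits 0.
Discount-window loan 51 billion kronor: reserves +51B, deposits 0.
Totals: Δreserves = −23B, Δdeposits = −25B.
Δrequired reserves = 4% × −25B = −1B.
Δexcess reserves = Δreserves − Δrequired = −23B − (−1B) = -22 billion.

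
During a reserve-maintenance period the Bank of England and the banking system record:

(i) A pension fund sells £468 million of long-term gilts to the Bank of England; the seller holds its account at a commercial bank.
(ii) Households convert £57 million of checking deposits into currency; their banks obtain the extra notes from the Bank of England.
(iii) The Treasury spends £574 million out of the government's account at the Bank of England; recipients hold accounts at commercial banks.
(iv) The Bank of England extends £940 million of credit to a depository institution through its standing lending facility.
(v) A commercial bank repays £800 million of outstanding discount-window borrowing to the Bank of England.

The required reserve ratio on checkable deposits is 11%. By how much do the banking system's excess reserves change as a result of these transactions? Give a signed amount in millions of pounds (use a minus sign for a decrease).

+£1016.65 million

Asset purchase (from non-banks) £468 million: reserves +£468M, deposits +£468M.
Currency withdrawal £57 million: reserves −£57M, deposits −£57M.
Government spending £574 million: reserves +£574M, deposits +£574M.
Discount-window loan £940 million: reserves +£940M, deposits 0.
Discount-window repayment £800 million: reserves −£800M, deposits 0.
Totals: Δreserves = +£1125M, Δdeposits = +£985M.
Δrequired reserves = 11% × +£985M = +£108.35M.
Δexcess reserves = Δreserves − Δrequired = +£1125M − (+£108.35M) = +£1016.65 million.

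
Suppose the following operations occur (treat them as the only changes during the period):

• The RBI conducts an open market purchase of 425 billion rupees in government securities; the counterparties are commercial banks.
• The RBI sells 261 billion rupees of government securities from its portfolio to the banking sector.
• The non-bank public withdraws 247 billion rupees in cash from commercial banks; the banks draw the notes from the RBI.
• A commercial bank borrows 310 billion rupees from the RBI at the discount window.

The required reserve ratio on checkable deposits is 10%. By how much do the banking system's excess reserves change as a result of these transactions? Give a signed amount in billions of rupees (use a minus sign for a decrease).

OMO purchase (from banks) 425 billion rupees: reserves +425B, deposits 0.
OMO sale (to banks) 261 billion rupees: reserves −261B, deposits 0.
Currency withdrawal 247 billion rupees: reserves −247B, deposits −247B.
Discount-window loan 310 billion rupees: reserves +310B, deposits 0.
Totals: Δreserves = +227B, Δdeposits = −247B.
Δrequired reserves = 10% × −247B = −24.7B.
Δexcess reserves = Δreserves − Δrequired = +227B − (−24.7B) = +251.7 billion.

+251.7 billion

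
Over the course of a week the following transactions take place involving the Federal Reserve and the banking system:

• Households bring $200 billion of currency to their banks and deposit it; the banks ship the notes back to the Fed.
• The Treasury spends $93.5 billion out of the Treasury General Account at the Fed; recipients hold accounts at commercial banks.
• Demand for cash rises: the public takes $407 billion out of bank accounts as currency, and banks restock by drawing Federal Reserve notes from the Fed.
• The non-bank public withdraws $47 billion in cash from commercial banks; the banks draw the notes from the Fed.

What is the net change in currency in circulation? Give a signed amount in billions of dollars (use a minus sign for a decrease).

Currency deposit $200 billion: notes return to the central bank → −$200B.
Government spending $93.5 billion: no currency enters or leaves circulation → 0.
Currency withdrawal $407 billion: notes leave the central bank → +$407B.
Currency withdrawal $47 billion: notes leave the central bank → +$47B.
Net: −200 + 0 + 407 + 47 = +$254 billion.

+$254 billion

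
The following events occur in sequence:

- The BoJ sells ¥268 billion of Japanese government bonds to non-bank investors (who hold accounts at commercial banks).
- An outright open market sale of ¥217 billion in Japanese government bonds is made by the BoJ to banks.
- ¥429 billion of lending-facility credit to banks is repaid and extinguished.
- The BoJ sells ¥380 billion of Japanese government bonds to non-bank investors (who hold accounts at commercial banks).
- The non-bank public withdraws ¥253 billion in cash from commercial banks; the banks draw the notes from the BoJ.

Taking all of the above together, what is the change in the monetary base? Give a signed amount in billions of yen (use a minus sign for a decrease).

BoJ balance sheet:
  Assets:      Securities −¥865B, Loans to banks −¥429B
  Liabilities: Bank reserves −¥1547B, Currency in circulation +¥253B
Commercial banking system:
  Assets:      Reserves at CB −¥1547B, Securities +¥217B
  Liabilities: Checkable deposits −¥901B, Borrowings from CB −¥429B
Monetary base = currency + reserves: +¥253B + (−¥1547B) = -¥1294 billion.

-¥1294 billion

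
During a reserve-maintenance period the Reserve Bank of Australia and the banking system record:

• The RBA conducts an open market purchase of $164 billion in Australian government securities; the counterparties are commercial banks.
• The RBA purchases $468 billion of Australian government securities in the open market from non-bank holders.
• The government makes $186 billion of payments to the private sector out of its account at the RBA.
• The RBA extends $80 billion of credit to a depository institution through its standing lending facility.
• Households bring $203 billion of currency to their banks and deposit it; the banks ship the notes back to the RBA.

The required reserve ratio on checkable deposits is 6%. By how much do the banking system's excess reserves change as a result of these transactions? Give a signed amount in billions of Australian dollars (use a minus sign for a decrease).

+$1049.58 billion

OMO purchase (from banks) $164 billion: reserves +$164B, deposits 0.
Asset purchase (from non-banks) $468 billion: reserves +$468B, deposits +$468B.
Government spending $186 billion: reserves +$186B, deposits +$186B.
Discount-window loan $80 billion: reserves +$80B, deposits 0.
Currency deposit $203 billion: reserves +$203B, deposits +$203B.
Totals: Δreserves = +$1101B, Δdeposits = +$857B.
Δrequired reserves = 6% × +$857B = +$51.42B.
Δexcess reserves = Δreserves − Δrequired = +$1101B − (+$51.42B) = +$1049.58 billion.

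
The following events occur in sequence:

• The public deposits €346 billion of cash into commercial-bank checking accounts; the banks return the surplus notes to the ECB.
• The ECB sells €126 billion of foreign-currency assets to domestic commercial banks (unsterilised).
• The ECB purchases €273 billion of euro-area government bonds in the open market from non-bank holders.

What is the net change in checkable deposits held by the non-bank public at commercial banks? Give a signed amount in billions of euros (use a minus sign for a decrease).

ECB balance sheet:
  Assets:      Securities +€273B, Foreign assets −€126B
  Liabilities: Bank reserves +€493B, Currency in circulation −€346B
Commercial banking system:
  Assets:      Reserves at CB +€493B, Foreign assets +€126B
  Liabilities: Checkable deposits +€619B
So the change in checkable deposits held by the non-bank public at commercial banks is +€619 billion.

+€619 billion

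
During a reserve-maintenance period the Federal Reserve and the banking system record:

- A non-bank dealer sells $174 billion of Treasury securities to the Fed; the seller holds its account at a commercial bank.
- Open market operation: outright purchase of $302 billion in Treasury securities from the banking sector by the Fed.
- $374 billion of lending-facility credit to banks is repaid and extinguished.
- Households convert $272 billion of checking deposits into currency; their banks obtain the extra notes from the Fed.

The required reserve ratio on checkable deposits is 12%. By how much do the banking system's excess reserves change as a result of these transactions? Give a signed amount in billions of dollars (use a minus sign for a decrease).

Asset purchase (from non-banks) $174 billion: reserves +$174B, deposits +$174B.
OMO purchase (from banks) $302 billion: reserves +$302B, deposits 0.
Discount-window repayment $374 billion: reserves −$374B, deposits 0.
Currency withdrawal $272 billion: reserves −$272B, deposits −$272B.
Totals: Δreserves = −$170B, Δdeposits = −$98B.
Δrequired reserves = 12% × −$98B = −$11.76B.
Δexcess reserves = Δreserves − Δrequired = −$170B − (−$11.76B) = -$158.24 billion.

-$158.24 billion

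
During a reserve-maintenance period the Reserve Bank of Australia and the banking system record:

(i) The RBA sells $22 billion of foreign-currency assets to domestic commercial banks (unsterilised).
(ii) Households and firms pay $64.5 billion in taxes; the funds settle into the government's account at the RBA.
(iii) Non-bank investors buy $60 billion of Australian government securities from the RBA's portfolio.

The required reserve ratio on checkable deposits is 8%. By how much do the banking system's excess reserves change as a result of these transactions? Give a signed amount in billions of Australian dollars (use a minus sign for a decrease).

FX sale $22 billion: reserves −$22B, deposits 0.
Government account inflow $64.5 billion: reserves −$64.5B, deposits −$64.5B.
Asset sale (to non-banks) $60 billion: reserves −$60B, deposits −$60B.
Totals: Δreserves = −$146.5B, Δdeposits = −$124.5B.
Δrequired reserves = 8% × −$124.5B = −$9.96B.
Δexcess reserves = Δreserves − Δrequired = −$146.5B − (−$9.96B) = -$136.54 billion.

-$136.54 billion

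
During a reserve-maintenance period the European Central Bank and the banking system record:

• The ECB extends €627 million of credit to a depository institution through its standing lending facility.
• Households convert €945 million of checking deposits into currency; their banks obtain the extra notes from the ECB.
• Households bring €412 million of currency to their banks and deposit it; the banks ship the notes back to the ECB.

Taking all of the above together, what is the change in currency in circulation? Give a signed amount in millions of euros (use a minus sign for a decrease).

Discount-window loan €627 million: no currency enters or leaves circulation → 0.
Currency withdrawal €945 million: notes leave the central bank → +€945M.
Currency deposit €412 million: notes return to the central bank → −€412M.
Net: 0 + 945 − 412 = +€533 million.

+€533 million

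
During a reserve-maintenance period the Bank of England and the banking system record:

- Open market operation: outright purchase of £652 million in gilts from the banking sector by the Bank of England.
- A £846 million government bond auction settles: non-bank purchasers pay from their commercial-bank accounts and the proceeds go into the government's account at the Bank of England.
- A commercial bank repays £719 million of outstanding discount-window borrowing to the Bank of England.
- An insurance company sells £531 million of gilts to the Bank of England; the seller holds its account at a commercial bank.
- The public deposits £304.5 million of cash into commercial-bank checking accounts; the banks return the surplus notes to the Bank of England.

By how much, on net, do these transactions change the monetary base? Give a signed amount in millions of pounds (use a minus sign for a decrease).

OMO purchase (from banks) £652 million: Bank of England balance sheet expands → +£652M.
Government account inflow £846 million: reserves shift to a non-base liability → −£846M.
Discount-window repayment £719 million: Bank of England balance sheet contracts → −£719M.
Asset purchase (from non-banks) £531 million: Bank of England balance sheet expands → +£531M.
Currency deposit £304.5 million: just a shift between currency and reserves — both are base money → 0.
Net: 652 − 846 − 719 + 531 + 0 = -£382 million.

-£382 million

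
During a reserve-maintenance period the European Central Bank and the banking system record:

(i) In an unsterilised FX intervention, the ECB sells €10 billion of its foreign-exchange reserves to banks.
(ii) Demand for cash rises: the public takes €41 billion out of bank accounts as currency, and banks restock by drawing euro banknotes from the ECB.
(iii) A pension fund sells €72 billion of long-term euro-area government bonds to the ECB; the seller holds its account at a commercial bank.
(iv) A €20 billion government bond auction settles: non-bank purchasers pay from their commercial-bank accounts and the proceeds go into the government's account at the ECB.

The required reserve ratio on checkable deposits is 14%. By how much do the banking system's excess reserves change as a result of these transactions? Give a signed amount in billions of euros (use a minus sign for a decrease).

-€0.54 billion

FX sale €10 billion: reserves −€10B, deposits 0.
Currency withdrawal €41 billion: reserves −€41B, deposits −€41B.
Asset purchase (from non-banks) €72 billion: reserves +€72B, deposits +€72B.
Government account inflow €20 billion: reserves −€20B, deposits −€20B.
Totals: Δreserves = +€1B, Δdeposits = +€11B.
Δrequired reserves = 14% × +€11B = +€1.54B.
Δexcess reserves = Δreserves − Δrequired = +€1B − (+€1.54B) = -€0.54 billion.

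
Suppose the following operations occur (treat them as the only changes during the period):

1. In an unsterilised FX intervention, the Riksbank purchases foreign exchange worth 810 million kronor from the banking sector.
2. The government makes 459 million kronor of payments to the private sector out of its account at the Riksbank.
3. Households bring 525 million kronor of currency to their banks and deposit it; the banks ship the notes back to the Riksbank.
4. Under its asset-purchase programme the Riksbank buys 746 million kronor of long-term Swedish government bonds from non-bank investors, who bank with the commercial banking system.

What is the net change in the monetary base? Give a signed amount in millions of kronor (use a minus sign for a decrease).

+2015 million

FX purchase 810 million kronor: Riksbank balance sheet expands → +810M.
Government spending 459 million kronor: a non-base liability converts back to reserves → +459M.
Currency deposit 525 million kronor: just a shift between currency and reserves — both are base money → 0.
Asset purchase (from non-banks) 746 million kronor: Riksbank balance sheet expands → +746M.
Net: 810 + 459 + 0 + 746 = +2015 million.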